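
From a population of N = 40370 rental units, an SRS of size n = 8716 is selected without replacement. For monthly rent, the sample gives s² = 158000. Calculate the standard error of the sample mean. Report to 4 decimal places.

3.7701

Under SRS without replacement, Var(ȳ) = (1 − f)·s²/n with f = n/N = 8716/40370 = 0.21590290.
Var(ȳ) = (1 − 0.21590290)·158000/8716 = 0.78409710·18.127581 = 14.213784.
SE(ȳ) = √(14.213784) = 3.7701.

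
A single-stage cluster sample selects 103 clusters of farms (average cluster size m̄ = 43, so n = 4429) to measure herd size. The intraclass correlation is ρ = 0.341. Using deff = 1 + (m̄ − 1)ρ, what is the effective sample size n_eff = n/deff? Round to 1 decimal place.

deff = 1 + (43 − 1)·0.341 = 1 + 14.322 = 15.322.
n_eff = 4429 / 15.322 = 289.1.

289.1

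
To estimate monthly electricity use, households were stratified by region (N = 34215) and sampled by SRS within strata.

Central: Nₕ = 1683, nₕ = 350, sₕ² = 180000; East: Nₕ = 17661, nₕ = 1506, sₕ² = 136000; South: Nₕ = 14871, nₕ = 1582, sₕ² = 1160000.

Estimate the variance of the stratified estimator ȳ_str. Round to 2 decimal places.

146.77

Var(ȳ_str) = Σₕ Wₕ²(1 − fₕ)sₕ²/nₕ with Wₕ = Nₕ/N, N = 34215.
Central: Wₕ = 0.04918895; term = 0.04918895²·(1 − 0.20796197)·180000/350 = 0.98556583.
East: Wₕ = 0.51617712; term = 0.51617712²·(1 − 0.08527263)·136000/1506 = 22.009141.
South: Wₕ = 0.43463393; term = 0.43463393²·(1 − 0.10638155)·1160000/1582 = 123.78012.
Sum = 146.77483.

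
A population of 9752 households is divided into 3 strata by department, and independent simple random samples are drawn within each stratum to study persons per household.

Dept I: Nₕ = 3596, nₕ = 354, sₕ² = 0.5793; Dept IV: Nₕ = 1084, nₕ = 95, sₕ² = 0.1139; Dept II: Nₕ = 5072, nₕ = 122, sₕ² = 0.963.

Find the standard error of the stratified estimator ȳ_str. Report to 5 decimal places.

Var(ȳ_str) = Σₕ Wₕ²(1 − fₕ)sₕ²/nₕ with Wₕ = Nₕ/N, N = 9752.
Dept I: Wₕ = 0.36874487; term = 0.36874487²·(1 − 0.09844271)·0.5793/354 = 2.0060677 × 10^-4.
Dept IV: Wₕ = 0.11115669; term = 0.11115669²·(1 − 0.08763838)·0.1139/95 = 1.3515693 × 10^-5.
Dept II: Wₕ = 0.52009844; term = 0.52009844²·(1 − 0.02405363)·0.963/122 = 0.0020838359.
Sum = 0.0022979584.
SE = √(0.0022979584) = 0.04794.

0.04794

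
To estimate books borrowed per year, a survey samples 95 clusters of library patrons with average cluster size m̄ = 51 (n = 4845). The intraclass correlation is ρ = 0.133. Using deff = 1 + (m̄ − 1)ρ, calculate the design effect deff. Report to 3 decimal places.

deff = 1 + (51 − 1)·0.133 = 1 + 6.65 = 7.65.

7.650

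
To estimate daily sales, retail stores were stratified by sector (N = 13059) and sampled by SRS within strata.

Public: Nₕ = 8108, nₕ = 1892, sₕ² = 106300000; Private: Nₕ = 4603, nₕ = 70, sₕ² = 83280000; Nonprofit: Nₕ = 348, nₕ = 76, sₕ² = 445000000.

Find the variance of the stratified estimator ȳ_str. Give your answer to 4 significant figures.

165400

Var(ȳ_str) = Σₕ Wₕ²(1 − fₕ)sₕ²/nₕ with Wₕ = Nₕ/N, N = 13059.
Public: Wₕ = 0.62087449; term = 0.62087449²·(1 − 0.23334978)·106300000/1892 = 16604.165.
Private: Wₕ = 0.35247722; term = 0.35247722²·(1 − 0.01520747)·83280000/70 = 145562.51.
Nonprofit: Wₕ = 0.02664829; term = 0.02664829²·(1 − 0.21839080)·445000000/76 = 3249.9354.
Sum = 165416.61.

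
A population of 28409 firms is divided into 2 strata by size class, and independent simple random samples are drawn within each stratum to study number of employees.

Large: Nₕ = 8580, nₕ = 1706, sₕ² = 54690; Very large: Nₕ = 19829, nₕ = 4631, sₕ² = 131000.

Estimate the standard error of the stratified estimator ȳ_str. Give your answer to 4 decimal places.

3.5924

Var(ȳ_str) = Σₕ Wₕ²(1 − fₕ)sₕ²/nₕ with Wₕ = Nₕ/N, N = 28409.
Large: Wₕ = 0.30201697; term = 0.30201697²·(1 − 0.19883450)·54690/1706 = 2.3426846.
Very large: Wₕ = 0.69798303; term = 0.69798303²·(1 − 0.23354683)·131000/4631 = 10.562625.
Sum = 12.90531.
SE = √(12.90531) = 3.5924.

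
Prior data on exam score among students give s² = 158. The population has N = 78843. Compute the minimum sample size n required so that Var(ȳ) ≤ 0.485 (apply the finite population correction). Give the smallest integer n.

325

Without fpc, n₀ = s²/D = 158/0.485 = 325.7732.
With fpc, (1 − n/N)·s²/n ≤ D requires n ≥ n₀/(1 + n₀/N) = 325.7732/(1 + 325.7732/78843) = 324.4327.
Rounding up, n = 325.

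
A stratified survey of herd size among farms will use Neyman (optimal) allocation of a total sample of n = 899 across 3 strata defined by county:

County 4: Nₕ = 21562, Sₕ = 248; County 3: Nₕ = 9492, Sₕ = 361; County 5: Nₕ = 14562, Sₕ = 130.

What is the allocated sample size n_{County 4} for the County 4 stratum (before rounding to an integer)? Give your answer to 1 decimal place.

450.7

Neyman allocation: nₕ = n·NₕSₕ / Σⱼ NⱼSⱼ.
Σ NⱼSⱼ = 21562·248 + 9492·361 + 14562·130 = 1.0667048 × 10^7.
n_{County 4} = 899·21562·248 / (1.0667048 × 10^7) = 450.7.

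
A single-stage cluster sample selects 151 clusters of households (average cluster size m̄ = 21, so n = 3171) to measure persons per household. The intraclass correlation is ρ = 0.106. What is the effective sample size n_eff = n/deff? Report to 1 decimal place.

deff = 1 + (21 − 1)·0.106 = 1 + 2.12 = 3.12.
n_eff = 3171 / 3.12 = 1016.3.

1016.3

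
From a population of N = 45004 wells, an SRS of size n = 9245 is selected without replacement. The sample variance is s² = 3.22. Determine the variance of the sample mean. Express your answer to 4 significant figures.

2.767 × 10^-4

Under SRS without replacement, Var(ȳ) = (1 − f)·s²/n with f = n/N = 9245/45004 = 0.20542618.
Var(ȳ) = (1 − 0.20542618)·3.22/9245 = 0.79457382·3.4829638 × 10^-4 = 2.7674718 × 10^-4.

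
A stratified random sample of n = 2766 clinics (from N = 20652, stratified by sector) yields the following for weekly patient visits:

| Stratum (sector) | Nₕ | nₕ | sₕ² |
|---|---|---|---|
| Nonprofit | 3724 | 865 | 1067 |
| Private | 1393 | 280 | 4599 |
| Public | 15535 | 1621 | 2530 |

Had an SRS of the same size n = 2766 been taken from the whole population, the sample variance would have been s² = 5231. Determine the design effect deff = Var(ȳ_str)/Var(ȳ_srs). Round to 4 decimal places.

0.5382

Var(ȳ_str) = Σ Wₕ²(1−fₕ)sₕ²/nₕ with Wₕ = Nₕ/20652:
  Nonprofit: (3724/20652)²·(1−865/3724)·1067/865 = 0.03079271
  Private: (1393/20652)²·(1−280/1393)·4599/280 = 0.059707299
  Public: (15535/20652)²·(1−1621/15535)·2530/1621 = 0.79100009
  → Var(ȳ_str) = 0.8815001.
Var(ȳ_srs) = (1 − 2766/20652)·5231/2766 = 1.6378859.
deff = 0.8815001 / 1.6378859 = 0.5382.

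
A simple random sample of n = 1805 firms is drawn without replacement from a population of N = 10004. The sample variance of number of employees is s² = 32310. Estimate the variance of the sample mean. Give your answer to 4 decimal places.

14.6706

Under SRS without replacement, Var(ȳ) = (1 − f)·s²/n with f = n/N = 1805/10004 = 0.18042783.
Var(ȳ) = (1 − 0.18042783)·32310/1805 = 0.81957217·17.900277 = 14.670569.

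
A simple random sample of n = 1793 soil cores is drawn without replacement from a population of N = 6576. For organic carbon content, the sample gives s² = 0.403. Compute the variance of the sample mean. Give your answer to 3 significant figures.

Under SRS without replacement, Var(ȳ) = (1 − f)·s²/n with f = n/N = 1793/6576 = 0.27265815.
Var(ȳ) = (1 − 0.27265815)·0.403/1793 = 0.72734185·2.2476297 × 10^-4 = 1.6347951 × 10^-4.

1.63 × 10^-4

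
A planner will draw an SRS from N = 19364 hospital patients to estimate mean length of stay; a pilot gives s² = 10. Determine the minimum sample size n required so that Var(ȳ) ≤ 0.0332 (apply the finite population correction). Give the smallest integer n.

297

Without fpc, n₀ = s²/D = 10/0.0332 = 301.2048.
With fpc, (1 − n/N)·s²/n ≤ D requires n ≥ n₀/(1 + n₀/N) = 301.2048/(1 + 301.2048/19364) = 296.5914.
Rounding up, n = 297.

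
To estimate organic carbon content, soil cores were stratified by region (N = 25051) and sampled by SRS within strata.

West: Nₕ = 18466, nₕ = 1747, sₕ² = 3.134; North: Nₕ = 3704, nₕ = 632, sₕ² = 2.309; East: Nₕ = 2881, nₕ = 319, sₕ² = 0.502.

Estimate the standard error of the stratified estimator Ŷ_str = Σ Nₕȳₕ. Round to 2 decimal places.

Var(Ŷ_str) = Σₕ Nₕ²(1 − fₕ)sₕ²/nₕ.
West: 18466²·(1 − 1747/18466)·3.134/1747 = 553846.25.
North: 3704²·(1 − 632/3704)·2.309/632 = 41571.821.
East: 2881²·(1 − 319/2881)·0.502/319 = 11615.433.
Sum = 607033.5.
SE = √(607033.5) = 779.12.

779.12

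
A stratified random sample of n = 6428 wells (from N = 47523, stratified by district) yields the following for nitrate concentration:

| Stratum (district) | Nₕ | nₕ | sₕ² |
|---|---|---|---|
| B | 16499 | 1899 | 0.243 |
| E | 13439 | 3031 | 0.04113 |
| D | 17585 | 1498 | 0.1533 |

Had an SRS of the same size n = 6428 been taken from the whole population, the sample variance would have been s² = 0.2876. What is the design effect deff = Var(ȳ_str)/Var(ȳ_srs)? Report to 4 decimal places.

Var(ȳ_str) = Σ Wₕ²(1−fₕ)sₕ²/nₕ with Wₕ = Nₕ/47523:
  B: (16499/47523)²·(1−1899/16499)·0.243/1899 = 1.3648474 × 10^-5
  E: (13439/47523)²·(1−3031/13439)·0.04113/3031 = 8.4042568 × 10^-7
  D: (17585/47523)²·(1−1498/17585)·0.1533/1498 = 1.2818585 × 10^-5
  → Var(ȳ_str) = 2.7307485 × 10^-5.
Var(ȳ_srs) = (1 − 6428/47523)·0.2876/6428 = 3.8689948 × 10^-5.
deff = (2.7307485 × 10^-5) / (3.8689948 × 10^-5) = 0.7058.

0.7058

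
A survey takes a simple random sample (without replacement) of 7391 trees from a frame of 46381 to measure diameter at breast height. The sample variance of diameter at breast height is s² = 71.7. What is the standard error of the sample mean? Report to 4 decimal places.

Under SRS without replacement, Var(ȳ) = (1 − f)·s²/n with f = n/N = 7391/46381 = 0.15935405.
Var(ȳ) = (1 − 0.15935405)·71.7/7391 = 0.84064595·0.0097009877 = 0.0081550961.
SE(ȳ) = √(0.0081550961) = 0.0903.

0.0903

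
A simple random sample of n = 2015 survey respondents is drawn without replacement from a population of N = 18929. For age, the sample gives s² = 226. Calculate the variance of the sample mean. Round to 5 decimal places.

0.10022

Under SRS without replacement, Var(ȳ) = (1 − f)·s²/n with f = n/N = 2015/18929 = 0.10645042.
Var(ȳ) = (1 − 0.10645042)·226/2015 = 0.89354958·0.11215881 = 0.10021946.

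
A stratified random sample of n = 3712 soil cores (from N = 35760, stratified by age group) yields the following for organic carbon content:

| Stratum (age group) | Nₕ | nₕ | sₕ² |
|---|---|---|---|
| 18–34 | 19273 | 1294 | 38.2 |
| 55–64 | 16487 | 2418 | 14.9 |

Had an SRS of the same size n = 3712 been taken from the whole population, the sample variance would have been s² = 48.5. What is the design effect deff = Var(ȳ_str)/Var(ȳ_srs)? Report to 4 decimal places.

0.7786

Var(ȳ_str) = Σ Wₕ²(1−fₕ)sₕ²/nₕ with Wₕ = Nₕ/35760:
  18–34: (19273/35760)²·(1−1294/19273)·38.2/1294 = 0.0079992436
  55–64: (16487/35760)²·(1−2418/16487)·14.9/2418 = 0.0011177375
  → Var(ȳ_str) = 0.0091169811.
Var(ȳ_srs) = (1 − 3712/35760)·48.5/3712 = 0.011709469.
deff = 0.0091169811 / 0.011709469 = 0.7786.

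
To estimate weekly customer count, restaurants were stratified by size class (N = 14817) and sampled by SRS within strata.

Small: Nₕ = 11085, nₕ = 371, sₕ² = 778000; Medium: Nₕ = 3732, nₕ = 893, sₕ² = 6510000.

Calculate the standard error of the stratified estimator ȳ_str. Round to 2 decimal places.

Var(ȳ_str) = Σₕ Wₕ²(1 − fₕ)sₕ²/nₕ with Wₕ = Nₕ/N, N = 14817.
Small: Wₕ = 0.74812715; term = 0.74812715²·(1 − 0.03346865)·778000/371 = 1134.4163.
Medium: Wₕ = 0.25187285; term = 0.25187285²·(1 − 0.23928189)·6510000/893 = 351.81633.
Sum = 1486.2326.
SE = √(1486.2326) = 38.55.

38.55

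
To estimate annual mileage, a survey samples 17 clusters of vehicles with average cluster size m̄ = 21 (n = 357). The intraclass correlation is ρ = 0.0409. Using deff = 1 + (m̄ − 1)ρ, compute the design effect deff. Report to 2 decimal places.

deff = 1 + (21 − 1)·0.0409 = 1 + 0.818 = 1.818.

1.82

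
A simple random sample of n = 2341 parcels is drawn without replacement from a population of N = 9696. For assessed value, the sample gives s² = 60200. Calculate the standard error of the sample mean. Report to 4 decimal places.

Under SRS without replacement, Var(ȳ) = (1 − f)·s²/n with f = n/N = 2341/9696 = 0.24143977.
Var(ȳ) = (1 − 0.24143977)·60200/2341 = 0.75856023·25.715506 = 19.50676.
SE(ȳ) = √(19.50676) = 4.4166.

4.4166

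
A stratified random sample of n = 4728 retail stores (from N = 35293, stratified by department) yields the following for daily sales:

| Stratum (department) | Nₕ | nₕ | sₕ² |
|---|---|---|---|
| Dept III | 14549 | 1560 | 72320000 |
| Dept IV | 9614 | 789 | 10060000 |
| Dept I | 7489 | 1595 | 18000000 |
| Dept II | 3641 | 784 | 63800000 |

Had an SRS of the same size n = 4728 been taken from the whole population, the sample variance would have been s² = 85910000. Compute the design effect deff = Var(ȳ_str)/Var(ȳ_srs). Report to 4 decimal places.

0.5707

Var(ȳ_str) = Σ Wₕ²(1−fₕ)sₕ²/nₕ with Wₕ = Nₕ/35293:
  Dept III: (14549/35293)²·(1−1560/14549)·72320000/1560 = 7033.4034
  Dept IV: (9614/35293)²·(1−789/9614)·10060000/789 = 868.48567
  Dept I: (7489/35293)²·(1−1595/7489)·18000000/1595 = 399.91586
  Dept II: (3641/35293)²·(1−784/3641)·63800000/784 = 679.60784
  → Var(ȳ_str) = 8981.4128.
Var(ȳ_srs) = (1 − 4728/35293)·85910000/4728 = 15736.28.
deff = 8981.4128 / 15736.28 = 0.5707.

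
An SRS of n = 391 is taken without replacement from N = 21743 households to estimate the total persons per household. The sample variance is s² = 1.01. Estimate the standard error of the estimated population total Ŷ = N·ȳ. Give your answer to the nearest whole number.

Var(Ŷ) = N²·Var(ȳ) = N²·(1 − n/N)·s²/n.
f = 391/21743 = 0.01798280; Var(ȳ) = 0.98201720·1.01/391 = 0.0025366685.
Var(Ŷ) = 21743² · 0.0025366685 = 1.1992305 × 10^6.
SE(Ŷ) = √(1.1992305 × 10^6) = 1095.

1095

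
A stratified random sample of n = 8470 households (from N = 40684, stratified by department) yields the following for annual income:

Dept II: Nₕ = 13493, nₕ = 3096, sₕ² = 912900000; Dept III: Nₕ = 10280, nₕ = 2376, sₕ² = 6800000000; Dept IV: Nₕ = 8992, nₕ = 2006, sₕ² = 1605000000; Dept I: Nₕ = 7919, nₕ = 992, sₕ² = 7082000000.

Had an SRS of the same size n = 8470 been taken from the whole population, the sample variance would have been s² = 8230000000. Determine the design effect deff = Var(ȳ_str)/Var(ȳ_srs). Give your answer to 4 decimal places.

Var(ȳ_str) = Σ Wₕ²(1−fₕ)sₕ²/nₕ with Wₕ = Nₕ/40684:
  Dept II: (13493/40684)²·(1−3096/13493)·912900000/3096 = 24991.454
  Dept III: (10280/40684)²·(1−2376/10280)·6800000000/2376 = 140493.18
  Dept IV: (8992/40684)²·(1−2006/8992)·1605000000/2006 = 30365.588
  Dept I: (7919/40684)²·(1−992/7919)·7082000000/992 = 236598.77
  → Var(ȳ_str) = 432448.99.
Var(ȳ_srs) = (1 − 8470/40684)·8230000000/8470 = 769373.87.
deff = 432448.99 / 769373.87 = 0.5621.

0.5621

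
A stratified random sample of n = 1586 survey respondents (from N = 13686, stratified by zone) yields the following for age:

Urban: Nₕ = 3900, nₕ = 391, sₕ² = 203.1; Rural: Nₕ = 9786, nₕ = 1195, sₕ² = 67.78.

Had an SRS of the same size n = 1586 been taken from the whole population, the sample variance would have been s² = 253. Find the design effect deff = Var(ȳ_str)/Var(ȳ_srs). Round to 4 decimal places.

Var(ȳ_str) = Σ Wₕ²(1−fₕ)sₕ²/nₕ with Wₕ = Nₕ/13686:
  Urban: (3900/13686)²·(1−391/3900)·203.1/391 = 0.037951423
  Rural: (9786/13686)²·(1−1195/9786)·67.78/1195 = 0.025458307
  → Var(ȳ_str) = 0.06340973.
Var(ȳ_srs) = (1 − 1586/13686)·253/1586 = 0.14103476.
deff = 0.06340973 / 0.14103476 = 0.4496.

0.4496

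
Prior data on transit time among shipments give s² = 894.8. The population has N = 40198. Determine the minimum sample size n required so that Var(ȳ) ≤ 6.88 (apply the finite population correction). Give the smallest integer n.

130

Without fpc, n₀ = s²/D = 894.8/6.88 = 130.0581.
With fpc, (1 − n/N)·s²/n ≤ D requires n ≥ n₀/(1 + n₀/N) = 130.0581/(1 + 130.0581/40198) = 129.6387.
Rounding up, n = 130.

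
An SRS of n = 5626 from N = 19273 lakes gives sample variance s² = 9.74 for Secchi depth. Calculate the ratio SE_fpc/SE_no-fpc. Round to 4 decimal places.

0.8415

f = n/N = 5626/19273 = 0.29191096.
SE_no-fpc = √(s²/n) = 0.041608266; SE_fpc = √((1−f)s²/n) = 0.035012534.
Ratio = √(1−f) = 0.84148027.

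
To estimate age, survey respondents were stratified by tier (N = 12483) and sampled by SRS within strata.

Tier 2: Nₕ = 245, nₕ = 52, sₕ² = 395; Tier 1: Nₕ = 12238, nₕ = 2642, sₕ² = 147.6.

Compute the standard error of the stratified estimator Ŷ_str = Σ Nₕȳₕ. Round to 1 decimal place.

Var(Ŷ_str) = Σₕ Nₕ²(1 − fₕ)sₕ²/nₕ.
Tier 2: 245²·(1 − 52/245)·395/52 = 359184.13.
Tier 1: 12238²·(1 − 2642/12238)·147.6/2642 = 6.5607612 × 10^6.
Sum = 6.9199453 × 10^6.
SE = √(6.9199453 × 10^6) = 2630.6.

2630.6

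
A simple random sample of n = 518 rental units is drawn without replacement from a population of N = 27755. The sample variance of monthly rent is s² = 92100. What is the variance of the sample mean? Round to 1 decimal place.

Under SRS without replacement, Var(ȳ) = (1 − f)·s²/n with f = n/N = 518/27755 = 0.01866330.
Var(ȳ) = (1 − 0.01866330)·92100/518 = 0.98133670·177.79923 = 174.48091.

174.5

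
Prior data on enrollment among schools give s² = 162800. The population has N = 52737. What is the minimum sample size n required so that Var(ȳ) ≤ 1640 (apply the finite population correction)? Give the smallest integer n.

100

Without fpc, n₀ = s²/D = 162800/1640 = 99.2683.
With fpc, (1 − n/N)·s²/n ≤ D requires n ≥ n₀/(1 + n₀/N) = 99.2683/(1 + 99.2683/52737) = 99.0818.
Rounding up, n = 100.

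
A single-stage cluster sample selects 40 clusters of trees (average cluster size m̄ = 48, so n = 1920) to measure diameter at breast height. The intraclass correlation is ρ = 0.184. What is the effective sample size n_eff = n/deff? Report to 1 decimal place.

199.0

deff = 1 + (48 − 1)·0.184 = 1 + 8.648 = 9.648.
n_eff = 1920 / 9.648 = 199.0.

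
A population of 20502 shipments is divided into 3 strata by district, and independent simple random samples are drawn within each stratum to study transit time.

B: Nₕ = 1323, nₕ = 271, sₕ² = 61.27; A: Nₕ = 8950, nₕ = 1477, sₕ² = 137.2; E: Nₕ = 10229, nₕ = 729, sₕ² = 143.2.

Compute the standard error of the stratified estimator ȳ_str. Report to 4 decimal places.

0.2469

Var(ȳ_str) = Σₕ Wₕ²(1 − fₕ)sₕ²/nₕ with Wₕ = Nₕ/N, N = 20502.
B: Wₕ = 0.06453029; term = 0.06453029²·(1 − 0.20483749)·61.27/271 = 7.486205 × 10^-4.
A: Wₕ = 0.43654278; term = 0.43654278²·(1 − 0.16502793)·137.2/1477 = 0.014780842.
E: Wₕ = 0.49892693; term = 0.49892693²·(1 − 0.07126796)·143.2/729 = 0.045412961.
Sum = 0.060942424.
SE = √(0.060942424) = 0.2469.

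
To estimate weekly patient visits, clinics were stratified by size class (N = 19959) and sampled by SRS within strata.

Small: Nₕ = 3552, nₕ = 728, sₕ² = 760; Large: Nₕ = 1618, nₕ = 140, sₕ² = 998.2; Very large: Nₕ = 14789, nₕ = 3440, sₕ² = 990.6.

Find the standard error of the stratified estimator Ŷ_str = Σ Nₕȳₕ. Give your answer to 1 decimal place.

Var(Ŷ_str) = Σₕ Nₕ²(1 − fₕ)sₕ²/nₕ.
Small: 3552²·(1 − 728/3552)·760/728 = 1.0471764 × 10^7.
Large: 1618²·(1 − 140/1618)·998.2/140 = 1.7050711 × 10^7.
Very large: 14789²·(1 − 3440/14789)·990.6/3440 = 4.8332169 × 10^7.
Sum = 7.5854644 × 10^7.
SE = √(7.5854644 × 10^7) = 8709.5.

8709.5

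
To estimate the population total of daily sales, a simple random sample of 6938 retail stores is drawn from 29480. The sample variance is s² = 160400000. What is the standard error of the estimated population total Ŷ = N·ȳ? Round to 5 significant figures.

3.9196 × 10^6

Var(Ŷ) = N²·Var(ȳ) = N²·(1 − n/N)·s²/n.
f = 6938/29480 = 0.23534600; Var(ȳ) = 0.76465400·160400000/6938 = 17678.078.
Var(Ŷ) = 29480² · 17678.078 = 1.5363494 × 10^13.
SE(Ŷ) = √(1.5363494 × 10^13) = 3.9196 × 10^6.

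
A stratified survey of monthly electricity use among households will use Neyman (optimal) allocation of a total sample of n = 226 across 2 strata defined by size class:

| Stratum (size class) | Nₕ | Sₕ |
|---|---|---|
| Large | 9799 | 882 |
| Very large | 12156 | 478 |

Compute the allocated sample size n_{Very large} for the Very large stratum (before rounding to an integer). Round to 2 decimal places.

Neyman allocation: nₕ = n·NₕSₕ / Σⱼ NⱼSⱼ.
Σ NⱼSⱼ = 9799·882 + 12156·478 = 1.4453286 × 10^7.
n_{Very large} = 226·12156·478 / (1.4453286 × 10^7) = 90.86.

90.86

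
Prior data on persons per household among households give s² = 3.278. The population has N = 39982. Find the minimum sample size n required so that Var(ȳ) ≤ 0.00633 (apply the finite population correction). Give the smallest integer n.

Without fpc, n₀ = s²/D = 3.278/0.00633 = 517.8515.
With fpc, (1 − n/N)·s²/n ≤ D requires n ≥ n₀/(1 + n₀/N) = 517.8515/(1 + 517.8515/39982) = 511.2300.
Rounding up, n = 512.

512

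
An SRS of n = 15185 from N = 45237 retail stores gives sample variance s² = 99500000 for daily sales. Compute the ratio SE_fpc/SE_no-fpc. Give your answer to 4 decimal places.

f = n/N = 15185/45237 = 0.33567655.
SE_no-fpc = √(s²/n) = 80.947631; SE_fpc = √((1−f)s²/n) = 65.977208.
Ratio = √(1−f) = 0.81506040.

0.8151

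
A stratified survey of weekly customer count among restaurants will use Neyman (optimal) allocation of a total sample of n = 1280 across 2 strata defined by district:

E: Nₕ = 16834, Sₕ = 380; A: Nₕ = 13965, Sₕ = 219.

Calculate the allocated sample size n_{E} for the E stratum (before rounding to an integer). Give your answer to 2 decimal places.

Neyman allocation: nₕ = n·NₕSₕ / Σⱼ NⱼSⱼ.
Σ NⱼSⱼ = 16834·380 + 13965·219 = 9.455255 × 10^6.
n_{E} = 1280·16834·380 / (9.455255 × 10^6) = 865.98.

865.98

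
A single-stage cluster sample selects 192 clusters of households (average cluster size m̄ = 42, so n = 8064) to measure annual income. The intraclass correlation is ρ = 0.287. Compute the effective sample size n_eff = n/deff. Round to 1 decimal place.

631.6

deff = 1 + (42 − 1)·0.287 = 1 + 11.767 = 12.767.
n_eff = 8064 / 12.767 = 631.6.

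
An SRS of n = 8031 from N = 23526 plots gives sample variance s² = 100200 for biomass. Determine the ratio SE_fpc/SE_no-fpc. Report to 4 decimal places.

f = n/N = 8031/23526 = 0.34136700.
SE_no-fpc = √(s²/n) = 3.5322306; SE_fpc = √((1−f)s²/n) = 2.8666244.
Ratio = √(1−f) = 0.81156208.

0.8116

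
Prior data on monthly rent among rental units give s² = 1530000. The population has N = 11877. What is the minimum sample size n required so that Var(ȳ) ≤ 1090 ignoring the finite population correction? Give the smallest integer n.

1404

Without fpc, n₀ = s²/D = 1530000/1090 = 1403.6697.
Rounding up, n = 1404.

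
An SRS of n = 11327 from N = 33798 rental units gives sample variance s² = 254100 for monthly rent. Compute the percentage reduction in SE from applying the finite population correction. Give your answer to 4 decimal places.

18.4609

f = n/N = 11327/33798 = 0.33513817.
SE_no-fpc = √(s²/n) = 4.7363619; SE_fpc = √((1−f)s²/n) = 3.861985.
Ratio = √(1−f) = 0.81539060. Reduction = 100·(1 − 0.81539060) = 18.4609%.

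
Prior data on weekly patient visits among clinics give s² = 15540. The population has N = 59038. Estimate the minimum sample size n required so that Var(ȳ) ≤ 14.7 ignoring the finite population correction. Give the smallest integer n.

1058

Without fpc, n₀ = s²/D = 15540/14.7 = 1057.1429.
Rounding up, n = 1058.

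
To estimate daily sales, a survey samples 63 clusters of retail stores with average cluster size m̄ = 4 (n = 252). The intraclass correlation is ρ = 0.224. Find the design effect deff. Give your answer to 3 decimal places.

1.672

deff = 1 + (4 − 1)·0.224 = 1 + 0.672 = 1.672.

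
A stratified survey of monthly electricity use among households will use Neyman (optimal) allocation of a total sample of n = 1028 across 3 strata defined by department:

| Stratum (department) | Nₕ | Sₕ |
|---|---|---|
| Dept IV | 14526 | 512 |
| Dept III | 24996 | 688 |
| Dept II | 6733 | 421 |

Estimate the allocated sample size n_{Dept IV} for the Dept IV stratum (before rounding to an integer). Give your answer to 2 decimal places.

278.33

Neyman allocation: nₕ = n·NₕSₕ / Σⱼ NⱼSⱼ.
Σ NⱼSⱼ = 14526·512 + 24996·688 + 6733·421 = 2.7469153 × 10^7.
n_{Dept IV} = 1028·14526·512 / (2.7469153 × 10^7) = 278.33.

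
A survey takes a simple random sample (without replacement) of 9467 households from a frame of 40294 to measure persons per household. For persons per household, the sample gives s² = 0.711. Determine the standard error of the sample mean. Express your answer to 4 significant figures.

Under SRS without replacement, Var(ȳ) = (1 − f)·s²/n with f = n/N = 9467/40294 = 0.23494813.
Var(ȳ) = (1 − 0.23494813)·0.711/9467 = 0.76505187·7.5102989 × 10^-5 = 5.7457682 × 10^-5.
SE(ȳ) = √(5.7457682 × 10^-5) = 0.007580.

0.007580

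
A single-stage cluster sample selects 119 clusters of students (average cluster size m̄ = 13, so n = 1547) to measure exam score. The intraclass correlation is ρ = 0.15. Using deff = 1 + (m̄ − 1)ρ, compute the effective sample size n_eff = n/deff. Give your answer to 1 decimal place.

deff = 1 + (13 − 1)·0.15 = 1 + 1.8 = 2.8.
n_eff = 1547 / 2.8 = 552.5.

552.5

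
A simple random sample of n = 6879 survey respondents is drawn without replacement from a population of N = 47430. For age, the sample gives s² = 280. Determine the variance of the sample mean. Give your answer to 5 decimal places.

Under SRS without replacement, Var(ȳ) = (1 − f)·s²/n with f = n/N = 6879/47430 = 0.14503479.
Var(ȳ) = (1 − 0.14503479)·280/6879 = 0.85496521·0.040703591 = 0.034800154.

0.03480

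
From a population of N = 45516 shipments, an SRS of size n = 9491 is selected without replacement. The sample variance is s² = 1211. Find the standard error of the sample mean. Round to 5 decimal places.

Under SRS without replacement, Var(ȳ) = (1 − f)·s²/n with f = n/N = 9491/45516 = 0.20852008.
Var(ȳ) = (1 − 0.20852008)·1211/9491 = 0.79147992·0.12759456 = 0.10098853.
SE(ȳ) = √(0.10098853) = 0.31779.

0.31779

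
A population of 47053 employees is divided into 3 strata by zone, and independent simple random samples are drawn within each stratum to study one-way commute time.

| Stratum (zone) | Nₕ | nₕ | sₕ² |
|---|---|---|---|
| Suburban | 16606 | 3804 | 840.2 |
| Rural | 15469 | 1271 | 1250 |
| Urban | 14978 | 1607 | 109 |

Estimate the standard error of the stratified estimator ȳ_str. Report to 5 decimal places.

Var(ȳ_str) = Σₕ Wₕ²(1 − fₕ)sₕ²/nₕ with Wₕ = Nₕ/N, N = 47053.
Suburban: Wₕ = 0.35292117; term = 0.35292117²·(1 − 0.22907383)·840.2/3804 = 0.021208521.
Rural: Wₕ = 0.32875693; term = 0.32875693²·(1 − 0.08216433)·1250/1271 = 0.097561673.
Urban: Wₕ = 0.31832189; term = 0.31832189²·(1 − 0.10729069)·109/1607 = 0.0061355528.
Sum = 0.12490575.
SE = √(0.12490575) = 0.35342.

0.35342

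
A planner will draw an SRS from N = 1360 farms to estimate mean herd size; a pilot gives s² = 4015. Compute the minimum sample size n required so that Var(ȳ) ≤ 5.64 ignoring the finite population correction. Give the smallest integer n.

Without fpc, n₀ = s²/D = 4015/5.64 = 711.8794.
Rounding up, n = 712.

712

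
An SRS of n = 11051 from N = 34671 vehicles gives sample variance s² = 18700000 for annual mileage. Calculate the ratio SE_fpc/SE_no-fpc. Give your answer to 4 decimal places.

f = n/N = 11051/34671 = 0.31873900.
SE_no-fpc = √(s²/n) = 41.135806; SE_fpc = √((1−f)s²/n) = 33.952892.
Ratio = √(1−f) = 0.82538536.

0.8254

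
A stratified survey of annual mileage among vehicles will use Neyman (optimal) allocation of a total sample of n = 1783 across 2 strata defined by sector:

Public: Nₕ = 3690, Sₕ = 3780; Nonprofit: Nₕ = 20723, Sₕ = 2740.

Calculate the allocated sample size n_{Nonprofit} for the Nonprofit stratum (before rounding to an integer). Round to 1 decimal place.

Neyman allocation: nₕ = n·NₕSₕ / Σⱼ NⱼSⱼ.
Σ NⱼSⱼ = 3690·3780 + 20723·2740 = 7.072922 × 10^7.
n_{Nonprofit} = 1783·20723·2740 / (7.072922 × 10^7) = 1431.4.

1431.4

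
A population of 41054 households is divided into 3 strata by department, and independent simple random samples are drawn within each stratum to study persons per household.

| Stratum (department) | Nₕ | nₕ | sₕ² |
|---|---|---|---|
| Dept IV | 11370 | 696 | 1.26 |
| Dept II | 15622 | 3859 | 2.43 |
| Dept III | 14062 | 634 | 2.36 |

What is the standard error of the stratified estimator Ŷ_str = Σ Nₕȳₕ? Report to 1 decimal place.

Var(Ŷ_str) = Σₕ Nₕ²(1 − fₕ)sₕ²/nₕ.
Dept IV: 11370²·(1 − 696/11370)·1.26/696 = 219709.57.
Dept II: 15622²·(1 − 3859/15622)·2.43/3859 = 115714.08.
Dept III: 14062²·(1 − 634/14062)·2.36/634 = 702879.98.
Sum = 1.0383036 × 10^6.
SE = √(1.0383036 × 10^6) = 1019.0.

1019.0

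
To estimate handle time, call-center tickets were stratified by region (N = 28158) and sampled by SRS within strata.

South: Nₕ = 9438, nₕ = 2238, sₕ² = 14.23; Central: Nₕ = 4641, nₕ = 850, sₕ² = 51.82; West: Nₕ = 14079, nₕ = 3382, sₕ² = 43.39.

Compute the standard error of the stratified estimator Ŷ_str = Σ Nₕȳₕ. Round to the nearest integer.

1854

Var(Ŷ_str) = Σₕ Nₕ²(1 − fₕ)sₕ²/nₕ.
South: 9438²·(1 − 2238/9438)·14.23/2238 = 432073.16.
Central: 4641²·(1 − 850/4641)·51.82/850 = 1.0726149 × 10^6.
West: 14079²·(1 − 3382/14079)·43.39/3382 = 1.9321901 × 10^6.
Sum = 3.4368782 × 10^6.
SE = √(3.4368782 × 10^6) = 1854.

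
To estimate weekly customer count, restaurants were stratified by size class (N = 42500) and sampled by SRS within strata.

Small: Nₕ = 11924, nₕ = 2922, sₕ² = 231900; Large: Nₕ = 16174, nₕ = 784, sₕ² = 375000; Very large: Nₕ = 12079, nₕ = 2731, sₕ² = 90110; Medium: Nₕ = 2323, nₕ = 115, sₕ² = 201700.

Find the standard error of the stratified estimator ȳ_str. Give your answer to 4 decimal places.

8.8134

Var(ȳ_str) = Σₕ Wₕ²(1 − fₕ)sₕ²/nₕ with Wₕ = Nₕ/N, N = 42500.
Small: Wₕ = 0.28056471; term = 0.28056471²·(1 − 0.24505200)·231900/2922 = 4.7163242.
Large: Wₕ = 0.38056471; term = 0.38056471²·(1 − 0.04847286)·375000/784 = 65.916388.
Very large: Wₕ = 0.28421176; term = 0.28421176²·(1 − 0.22609488)·90110/2731 = 2.0626385.
Medium: Wₕ = 0.05465882; term = 0.05465882²·(1 − 0.04950495)·201700/115 = 4.9805634.
Sum = 77.675914.
SE = √(77.675914) = 8.8134.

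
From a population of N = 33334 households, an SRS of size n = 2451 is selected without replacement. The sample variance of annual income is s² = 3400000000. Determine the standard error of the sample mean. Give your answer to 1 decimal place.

Under SRS without replacement, Var(ȳ) = (1 − f)·s²/n with f = n/N = 2451/33334 = 0.07352853.
Var(ȳ) = (1 − 0.07352853)·3400000000/2451 = 0.92647147·1.3871889 × 10^6 = 1.2851909 × 10^6.
SE(ȳ) = √(1.2851909 × 10^6) = 1133.7.

1133.7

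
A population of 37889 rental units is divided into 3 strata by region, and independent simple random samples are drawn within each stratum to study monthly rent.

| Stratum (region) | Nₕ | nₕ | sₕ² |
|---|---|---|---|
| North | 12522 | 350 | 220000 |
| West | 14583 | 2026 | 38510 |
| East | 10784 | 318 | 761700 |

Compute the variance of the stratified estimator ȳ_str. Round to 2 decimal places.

257.48

Var(ȳ_str) = Σₕ Wₕ²(1 − fₕ)sₕ²/nₕ with Wₕ = Nₕ/N, N = 37889.
North: Wₕ = 0.33049170; term = 0.33049170²·(1 − 0.02795081)·220000/350 = 66.736587.
West: Wₕ = 0.38488743; term = 0.38488743²·(1 − 0.13892889)·38510/2026 = 2.4246026.
East: Wₕ = 0.28462087; term = 0.28462087²·(1 − 0.02948813)·761700/318 = 188.31771.
Sum = 257.4789.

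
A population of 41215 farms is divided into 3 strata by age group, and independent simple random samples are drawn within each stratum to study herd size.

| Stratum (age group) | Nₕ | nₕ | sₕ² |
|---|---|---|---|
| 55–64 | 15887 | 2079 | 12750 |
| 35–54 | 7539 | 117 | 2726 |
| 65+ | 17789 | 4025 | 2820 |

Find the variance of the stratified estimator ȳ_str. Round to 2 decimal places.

Var(ȳ_str) = Σₕ Wₕ²(1 − fₕ)sₕ²/nₕ with Wₕ = Nₕ/N, N = 41215.
55–64: Wₕ = 0.38546646; term = 0.38546646²·(1 − 0.13086171)·12750/2079 = 0.79198647.
35–54: Wₕ = 0.18291884; term = 0.18291884²·(1 − 0.01551930)·2726/117 = 0.76747471.
65+: Wₕ = 0.43161470; term = 0.43161470²·(1 − 0.22626342)·2820/4025 = 0.10098778.
Sum = 1.660449.

1.66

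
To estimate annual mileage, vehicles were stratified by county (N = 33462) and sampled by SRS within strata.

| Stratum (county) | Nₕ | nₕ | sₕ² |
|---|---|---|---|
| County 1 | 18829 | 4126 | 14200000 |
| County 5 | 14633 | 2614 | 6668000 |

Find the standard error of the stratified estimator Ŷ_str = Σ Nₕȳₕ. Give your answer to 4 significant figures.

Var(Ŷ_str) = Σₕ Nₕ²(1 − fₕ)sₕ²/nₕ.
County 1: 18829²·(1 − 4126/18829)·14200000/4126 = 9.5277934 × 10^11.
County 5: 14633²·(1 − 2614/14633)·6668000/2614 = 4.4863352 × 10^11.
Sum = 1.4014129 × 10^12.
SE = √(1.4014129 × 10^12) = 1.184 × 10^6.

1.184 × 10^6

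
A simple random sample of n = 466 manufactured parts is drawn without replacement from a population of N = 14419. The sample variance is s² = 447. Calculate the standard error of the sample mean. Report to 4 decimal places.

Under SRS without replacement, Var(ȳ) = (1 − f)·s²/n with f = n/N = 466/14419 = 0.03231847.
Var(ȳ) = (1 − 0.03231847)·447/466 = 0.96768153·0.95922747 = 0.9282267.
SE(ȳ) = √(0.9282267) = 0.9634.

0.9634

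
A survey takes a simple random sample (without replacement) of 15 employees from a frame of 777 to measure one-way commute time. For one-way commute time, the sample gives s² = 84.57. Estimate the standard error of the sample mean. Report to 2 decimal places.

Under SRS without replacement, Var(ȳ) = (1 − f)·s²/n with f = n/N = 15/777 = 0.01930502.
Var(ȳ) = (1 − 0.01930502)·84.57/15 = 0.98069498·5.638 = 5.5291583.
SE(ȳ) = √(5.5291583) = 2.35.

2.35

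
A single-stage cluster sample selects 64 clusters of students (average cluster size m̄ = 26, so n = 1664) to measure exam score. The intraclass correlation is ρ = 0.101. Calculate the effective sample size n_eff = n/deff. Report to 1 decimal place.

deff = 1 + (26 − 1)·0.101 = 1 + 2.525 = 3.525.
n_eff = 1664 / 3.525 = 472.1.

472.1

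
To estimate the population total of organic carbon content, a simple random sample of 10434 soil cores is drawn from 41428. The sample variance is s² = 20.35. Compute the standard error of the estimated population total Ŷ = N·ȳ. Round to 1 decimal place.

1582.5

Var(Ŷ) = N²·Var(ȳ) = N²·(1 − n/N)·s²/n.
f = 10434/41428 = 0.25185865; Var(ȳ) = 0.74814135·20.35/10434 = 0.0014591409.
Var(Ŷ) = 41428² · 0.0014591409 = 2.5042932 × 10^6.
SE(Ŷ) = √(2.5042932 × 10^6) = 1582.5.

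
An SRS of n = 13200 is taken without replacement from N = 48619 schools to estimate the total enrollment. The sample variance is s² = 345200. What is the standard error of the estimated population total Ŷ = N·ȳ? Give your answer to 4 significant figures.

Var(Ŷ) = N²·Var(ȳ) = N²·(1 − n/N)·s²/n.
f = 13200/48619 = 0.27149880; Var(ȳ) = 0.72850120·345200/13200 = 19.05141.
Var(Ŷ) = 48619² · 19.05141 = 4.5033859 × 10^10.
SE(Ŷ) = √(4.5033859 × 10^10) = 212200.

212200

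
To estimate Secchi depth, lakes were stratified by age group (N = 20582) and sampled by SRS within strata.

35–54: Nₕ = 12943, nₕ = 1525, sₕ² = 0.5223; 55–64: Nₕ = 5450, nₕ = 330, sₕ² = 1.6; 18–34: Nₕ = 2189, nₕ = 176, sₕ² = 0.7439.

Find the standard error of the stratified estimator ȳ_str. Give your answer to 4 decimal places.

Var(ȳ_str) = Σₕ Wₕ²(1 − fₕ)sₕ²/nₕ with Wₕ = Nₕ/N, N = 20582.
35–54: Wₕ = 0.62885045; term = 0.62885045²·(1 − 0.11782431)·0.5223/1525 = 1.1948132 × 10^-4.
55–64: Wₕ = 0.26479448; term = 0.26479448²·(1 − 0.06055046)·1.6/330 = 3.1937238 × 10^-4.
18–34: Wₕ = 0.10635507; term = 0.10635507²·(1 − 0.08040201)·0.7439/176 = 4.3965932 × 10^-5.
Sum = 4.8281963 × 10^-4.
SE = √(4.8281963 × 10^-4) = 0.0220.

0.0220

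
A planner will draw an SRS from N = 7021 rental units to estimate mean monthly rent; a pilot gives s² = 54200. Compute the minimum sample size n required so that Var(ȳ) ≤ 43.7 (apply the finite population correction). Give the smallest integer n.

Without fpc, n₀ = s²/D = 54200/43.7 = 1240.2746.
With fpc, (1 − n/N)·s²/n ≤ D requires n ≥ n₀/(1 + n₀/N) = 1240.2746/(1 + 1240.2746/7021) = 1054.0708.
Rounding up, n = 1055.

1055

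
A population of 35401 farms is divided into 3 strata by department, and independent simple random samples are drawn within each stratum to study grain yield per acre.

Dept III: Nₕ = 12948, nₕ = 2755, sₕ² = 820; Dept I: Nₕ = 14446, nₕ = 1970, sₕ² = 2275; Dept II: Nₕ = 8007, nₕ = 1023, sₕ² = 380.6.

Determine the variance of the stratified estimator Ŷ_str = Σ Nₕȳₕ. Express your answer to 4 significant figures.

2.682 × 10^8

Var(Ŷ_str) = Σₕ Nₕ²(1 − fₕ)sₕ²/nₕ.
Dept III: 12948²·(1 − 2755/12948)·820/2755 = 3.9282305 × 10^7.
Dept I: 14446²·(1 − 1970/14446)·2275/1970 = 2.0813166 × 10^8.
Dept II: 8007²·(1 − 1023/8007)·380.6/1023 = 2.0804976 × 10^7.
Sum = 2.6821894 × 10^8.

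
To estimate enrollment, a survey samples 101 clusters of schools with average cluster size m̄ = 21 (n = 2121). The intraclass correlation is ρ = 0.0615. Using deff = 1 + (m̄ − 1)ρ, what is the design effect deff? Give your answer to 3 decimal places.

deff = 1 + (21 − 1)·0.0615 = 1 + 1.23 = 2.23.

2.230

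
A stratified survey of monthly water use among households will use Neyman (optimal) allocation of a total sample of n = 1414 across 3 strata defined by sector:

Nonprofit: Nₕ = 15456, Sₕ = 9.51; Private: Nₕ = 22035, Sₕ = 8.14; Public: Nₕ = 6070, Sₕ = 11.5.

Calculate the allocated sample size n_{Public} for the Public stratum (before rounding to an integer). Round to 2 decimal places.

Neyman allocation: nₕ = n·NₕSₕ / Σⱼ NⱼSⱼ.
Σ NⱼSⱼ = 15456·9.51 + 22035·8.14 + 6070·11.5 = 396156.46.
n_{Public} = 1414·6070·11.5 / 396156.46 = 249.15.

249.15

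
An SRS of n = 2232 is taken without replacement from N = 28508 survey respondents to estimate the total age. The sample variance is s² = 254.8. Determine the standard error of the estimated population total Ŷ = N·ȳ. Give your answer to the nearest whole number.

9247

Var(Ŷ) = N²·Var(ȳ) = N²·(1 − n/N)·s²/n.
f = 2232/28508 = 0.07829381; Var(ȳ) = 0.92170619·254.8/2232 = 0.10521986.
Var(Ŷ) = 28508² · 0.10521986 = 8.5512818 × 10^7.
SE(Ŷ) = √(8.5512818 × 10^7) = 9247.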